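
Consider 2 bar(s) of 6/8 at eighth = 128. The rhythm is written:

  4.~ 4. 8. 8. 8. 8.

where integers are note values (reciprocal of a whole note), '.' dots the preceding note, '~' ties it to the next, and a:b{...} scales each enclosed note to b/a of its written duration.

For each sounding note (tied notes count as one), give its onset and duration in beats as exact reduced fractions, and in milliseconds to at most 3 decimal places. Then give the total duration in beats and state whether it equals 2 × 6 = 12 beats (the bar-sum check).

1) 0.0ms=0b +2812.5ms=6b
2) 2812.5ms=6b +703.125ms=3/2b
3) 3515.625ms=15/2b +703.125ms=3/2b
4) 4218.75ms=9b +703.125ms=3/2b
5) 4921.875ms=21/2b +703.125ms=3/2b
Σ=12b of 12 (128bpm 6/8) — PASS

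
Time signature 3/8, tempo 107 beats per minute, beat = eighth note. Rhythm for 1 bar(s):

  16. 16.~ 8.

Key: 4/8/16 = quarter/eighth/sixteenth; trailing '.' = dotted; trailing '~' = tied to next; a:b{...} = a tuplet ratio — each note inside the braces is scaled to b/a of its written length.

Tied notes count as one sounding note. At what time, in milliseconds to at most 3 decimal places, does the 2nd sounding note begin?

note 2 onset = 3/4b = 420.561ms

1. 0.0ms @ 0 + 420.561ms (3/4)
2. 420.561ms @ 3/4 + 1261.682ms (9/4)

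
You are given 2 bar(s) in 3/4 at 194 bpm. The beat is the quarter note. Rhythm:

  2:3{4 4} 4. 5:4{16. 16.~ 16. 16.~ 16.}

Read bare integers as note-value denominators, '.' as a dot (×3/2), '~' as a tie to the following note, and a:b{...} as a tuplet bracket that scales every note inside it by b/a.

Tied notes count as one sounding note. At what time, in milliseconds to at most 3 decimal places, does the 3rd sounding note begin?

1. 0.0ms @ 0 + 463.918ms (3/2)
2. 463.918ms @ 3/2 + 463.918ms (3/2)
3. 927.835ms @ 3 + 463.918ms (3/2)
4. 1391.753ms @ 9/2 + 92.784ms (3/10)
5. 1484.536ms @ 24/5 + 185.567ms (3/5)
6. 1670.103ms @ 27/5 + 185.567ms (3/5)

note 3 onset = 3b = 927.835ms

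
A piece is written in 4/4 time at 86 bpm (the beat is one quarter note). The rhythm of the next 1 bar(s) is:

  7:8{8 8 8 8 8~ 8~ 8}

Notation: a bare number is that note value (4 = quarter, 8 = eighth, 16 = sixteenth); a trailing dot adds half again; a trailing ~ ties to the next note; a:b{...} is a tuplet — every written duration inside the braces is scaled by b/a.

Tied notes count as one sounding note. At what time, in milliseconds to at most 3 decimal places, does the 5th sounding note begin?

note 5 onset = 16/7b = 1594.684ms

1. 0.0ms @ 0 + 398.671ms (4/7)
2. 398.671ms @ 4/7 + 398.671ms (4/7)
3. 797.342ms @ 8/7 + 398.671ms (4/7)
4. 1196.013ms @ 12/7 + 398.671ms (4/7)
5. 1594.684ms @ 16/7 + 1196.013ms (12/7)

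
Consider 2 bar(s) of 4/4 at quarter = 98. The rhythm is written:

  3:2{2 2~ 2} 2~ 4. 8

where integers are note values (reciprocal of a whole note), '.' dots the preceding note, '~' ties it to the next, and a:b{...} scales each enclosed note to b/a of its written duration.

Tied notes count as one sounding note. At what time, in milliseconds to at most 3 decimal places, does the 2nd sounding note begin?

note 2 onset = 4/3b = 816.327ms

1. 0.0ms @ 0 + 816.327ms (4/3)
2. 816.327ms @ 4/3 + 1632.653ms (8/3)
3. 2448.98ms @ 4 + 2142.857ms (7/2)
4. 4591.837ms @ 15/2 + 306.122ms (1/2)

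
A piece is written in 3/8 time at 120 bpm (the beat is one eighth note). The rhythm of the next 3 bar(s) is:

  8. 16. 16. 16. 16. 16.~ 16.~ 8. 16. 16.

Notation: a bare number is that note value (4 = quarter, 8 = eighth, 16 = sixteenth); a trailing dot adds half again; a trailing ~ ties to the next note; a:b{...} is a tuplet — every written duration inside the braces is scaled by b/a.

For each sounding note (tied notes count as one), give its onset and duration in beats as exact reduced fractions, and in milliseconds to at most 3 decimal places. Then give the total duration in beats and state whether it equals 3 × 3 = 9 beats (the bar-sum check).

1) 0.0ms=0b +750.0ms=3/2b
2) 750.0ms=3/2b +375.0ms=3/4b
3) 1125.0ms=9/4b +375.0ms=3/4b
4) 1500.0ms=3b +375.0ms=3/4b
5) 1875.0ms=15/4b +375.0ms=3/4b
6) 2250.0ms=9/2b +1500.0ms=3b
7) 3750.0ms=15/2b +375.0ms=3/4b
8) 4125.0ms=33/4b +375.0ms=3/4b
Σ=9b of 9 (120bpm 3/8) — PASS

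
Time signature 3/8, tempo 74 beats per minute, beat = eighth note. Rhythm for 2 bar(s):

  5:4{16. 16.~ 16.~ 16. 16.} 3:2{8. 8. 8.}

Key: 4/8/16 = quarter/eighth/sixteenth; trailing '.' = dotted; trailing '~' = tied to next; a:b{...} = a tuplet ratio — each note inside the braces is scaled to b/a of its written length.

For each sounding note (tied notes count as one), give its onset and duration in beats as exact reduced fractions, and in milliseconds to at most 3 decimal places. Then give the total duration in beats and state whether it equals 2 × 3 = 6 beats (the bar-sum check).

1) 0.0ms=0b +486.486ms=3/5b
2) 486.486ms=3/5b +1459.459ms=9/5b
3) 1945.946ms=12/5b +486.486ms=3/5b
4) 2432.432ms=3b +810.811ms=1b
5) 3243.243ms=4b +810.811ms=1b
6) 4054.054ms=5b +810.811ms=1b
Σ=6b of 6 (74bpm 3/8) — PASS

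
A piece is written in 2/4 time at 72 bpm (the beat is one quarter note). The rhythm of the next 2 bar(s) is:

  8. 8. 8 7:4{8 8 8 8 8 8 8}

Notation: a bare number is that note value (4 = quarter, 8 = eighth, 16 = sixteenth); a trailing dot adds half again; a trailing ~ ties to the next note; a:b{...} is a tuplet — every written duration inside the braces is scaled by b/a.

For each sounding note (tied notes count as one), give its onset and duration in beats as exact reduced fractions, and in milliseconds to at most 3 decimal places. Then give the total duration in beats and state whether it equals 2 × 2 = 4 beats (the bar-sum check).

1) 0.0ms=0b +625.0ms=3/4b
2) 625.0ms=3/4b +625.0ms=3/4b
3) 1250.0ms=3/2b +416.667ms=1/2b
4) 1666.667ms=2b +238.095ms=2/7b
5) 1904.762ms=16/7b +238.095ms=2/7b
6) 2142.857ms=18/7b +238.095ms=2/7b
7) 2380.952ms=20/7b +238.095ms=2/7b
8) 2619.048ms=22/7b +238.095ms=2/7b
9) 2857.143ms=24/7b +238.095ms=2/7b
10) 3095.238ms=26/7b +238.095ms=2/7b
Σ=4b of 4 (72bpm 2/4) — PASS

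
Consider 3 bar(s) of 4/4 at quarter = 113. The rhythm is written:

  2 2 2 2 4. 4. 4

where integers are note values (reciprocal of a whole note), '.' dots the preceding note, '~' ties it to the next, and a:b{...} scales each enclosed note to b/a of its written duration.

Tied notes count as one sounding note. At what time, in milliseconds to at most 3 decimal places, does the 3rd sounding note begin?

1. 0.0ms @ 0 + 1061.947ms (2)
2. 1061.947ms @ 2 + 1061.947ms (2)
3. 2123.894ms @ 4 + 1061.947ms (2)
4. 3185.841ms @ 6 + 1061.947ms (2)
5. 4247.788ms @ 8 + 796.46ms (3/2)
6. 5044.248ms @ 19/2 + 796.46ms (3/2)
7. 5840.708ms @ 11 + 530.973ms (1)

note 3 onset = 4b = 2123.894ms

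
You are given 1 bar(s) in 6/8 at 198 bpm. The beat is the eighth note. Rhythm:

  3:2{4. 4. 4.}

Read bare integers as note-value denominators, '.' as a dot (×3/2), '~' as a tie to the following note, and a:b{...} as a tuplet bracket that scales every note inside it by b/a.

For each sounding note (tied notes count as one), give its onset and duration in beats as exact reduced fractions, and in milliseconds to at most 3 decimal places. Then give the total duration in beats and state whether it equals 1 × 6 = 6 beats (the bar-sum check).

1) 0.0ms=0b +606.061ms=2b
2) 606.061ms=2b +606.061ms=2b
3) 1212.121ms=4b +606.061ms=2b
Σ=6b of 6 (198bpm 6/8) — PASS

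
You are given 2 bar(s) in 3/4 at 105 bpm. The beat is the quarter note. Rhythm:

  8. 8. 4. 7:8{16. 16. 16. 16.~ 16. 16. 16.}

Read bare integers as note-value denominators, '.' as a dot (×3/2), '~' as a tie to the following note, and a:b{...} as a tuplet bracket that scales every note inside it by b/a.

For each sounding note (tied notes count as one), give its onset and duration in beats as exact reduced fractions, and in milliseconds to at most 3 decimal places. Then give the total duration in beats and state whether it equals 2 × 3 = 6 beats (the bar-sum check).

1) 0.0ms=0b +428.571ms=3/4b
2) 428.571ms=3/4b +428.571ms=3/4b
3) 857.143ms=3/2b +857.143ms=3/2b
4) 1714.286ms=3b +244.898ms=3/7b
5) 1959.184ms=24/7b +244.898ms=3/7b
6) 2204.082ms=27/7b +244.898ms=3/7b
7) 2448.98ms=30/7b +489.796ms=6/7b
8) 2938.776ms=36/7b +244.898ms=3/7b
9) 3183.673ms=39/7b +244.898ms=3/7b
Σ=6b of 6 (105bpm 3/4) — PASS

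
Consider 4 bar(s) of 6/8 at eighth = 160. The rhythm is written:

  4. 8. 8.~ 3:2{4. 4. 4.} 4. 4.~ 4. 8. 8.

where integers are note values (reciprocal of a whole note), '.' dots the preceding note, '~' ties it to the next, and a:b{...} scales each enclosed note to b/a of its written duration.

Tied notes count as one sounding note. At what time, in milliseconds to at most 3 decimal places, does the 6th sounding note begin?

note 6 onset = 12b = 4500.0ms

1. 0.0ms @ 0 + 1125.0ms (3)
2. 1125.0ms @ 3 + 562.5ms (3/2)
3. 1687.5ms @ 9/2 + 1312.5ms (7/2)
4. 3000.0ms @ 8 + 750.0ms (2)
5. 3750.0ms @ 10 + 750.0ms (2)
6. 4500.0ms @ 12 + 1125.0ms (3)
7. 5625.0ms @ 15 + 2250.0ms (6)
8. 7875.0ms @ 21 + 562.5ms (3/2)
9. 8437.5ms @ 45/2 + 562.5ms (3/2)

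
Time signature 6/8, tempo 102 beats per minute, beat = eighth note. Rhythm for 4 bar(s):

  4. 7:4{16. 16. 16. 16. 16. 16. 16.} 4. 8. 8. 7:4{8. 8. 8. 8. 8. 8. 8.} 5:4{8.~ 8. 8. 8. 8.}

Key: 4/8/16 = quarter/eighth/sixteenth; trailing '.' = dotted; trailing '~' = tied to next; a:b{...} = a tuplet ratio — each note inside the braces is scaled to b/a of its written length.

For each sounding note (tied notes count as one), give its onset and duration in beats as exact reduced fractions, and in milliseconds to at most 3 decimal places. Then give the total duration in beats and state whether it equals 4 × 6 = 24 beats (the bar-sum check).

1) 0.0ms=0b +1764.706ms=3b
2) 1764.706ms=3b +252.101ms=3/7b
3) 2016.807ms=24/7b +252.101ms=3/7b
4) 2268.908ms=27/7b +252.101ms=3/7b
5) 2521.008ms=30/7b +252.101ms=3/7b
6) 2773.109ms=33/7b +252.101ms=3/7b
7) 3025.21ms=36/7b +252.101ms=3/7b
8) 3277.311ms=39/7b +252.101ms=3/7b
9) 3529.412ms=6b +1764.706ms=3b
10) 5294.118ms=9b +882.353ms=3/2b
11) 6176.471ms=21/2b +882.353ms=3/2b
12) 7058.824ms=12b +504.202ms=6/7b
13) 7563.025ms=90/7b +504.202ms=6/7b
14) 8067.227ms=96/7b +504.202ms=6/7b
15) 8571.429ms=102/7b +504.202ms=6/7b
16) 9075.63ms=108/7b +504.202ms=6/7b
17) 9579.832ms=114/7b +504.202ms=6/7b
18) 10084.034ms=120/7b +504.202ms=6/7b
19) 10588.235ms=18b +1411.765ms=12/5b
20) 12000.0ms=102/5b +705.882ms=6/5b
21) 12705.882ms=108/5b +705.882ms=6/5b
22) 13411.765ms=114/5b +705.882ms=6/5b
Σ=24b of 24 (102bpm 6/8) — PASS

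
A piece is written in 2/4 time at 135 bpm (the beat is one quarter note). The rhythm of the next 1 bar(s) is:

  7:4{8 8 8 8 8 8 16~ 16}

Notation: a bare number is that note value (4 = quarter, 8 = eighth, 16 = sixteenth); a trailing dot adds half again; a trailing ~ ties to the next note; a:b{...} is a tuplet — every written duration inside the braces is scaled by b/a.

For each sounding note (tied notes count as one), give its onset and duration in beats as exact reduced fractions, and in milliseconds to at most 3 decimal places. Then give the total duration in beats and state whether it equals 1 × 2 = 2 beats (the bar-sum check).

1) 0.0ms=0b +126.984ms=2/7b
2) 126.984ms=2/7b +126.984ms=2/7b
3) 253.968ms=4/7b +126.984ms=2/7b
4) 380.952ms=6/7b +126.984ms=2/7b
5) 507.937ms=8/7b +126.984ms=2/7b
6) 634.921ms=10/7b +126.984ms=2/7b
7) 761.905ms=12/7b +126.984ms=2/7b
Σ=2b of 2 (135bpm 2/4) — PASS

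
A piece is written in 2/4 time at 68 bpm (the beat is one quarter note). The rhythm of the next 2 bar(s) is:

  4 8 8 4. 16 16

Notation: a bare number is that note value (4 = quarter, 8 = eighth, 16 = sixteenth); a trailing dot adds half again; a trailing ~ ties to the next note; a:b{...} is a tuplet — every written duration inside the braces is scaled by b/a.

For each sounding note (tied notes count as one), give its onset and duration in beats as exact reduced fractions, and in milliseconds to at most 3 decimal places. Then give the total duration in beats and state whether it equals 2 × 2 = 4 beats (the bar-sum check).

1) 0.0ms=0b +882.353ms=1b
2) 882.353ms=1b +441.176ms=1/2b
3) 1323.529ms=3/2b +441.176ms=1/2b
4) 1764.706ms=2b +1323.529ms=3/2b
5) 3088.235ms=7/2b +220.588ms=1/4b
6) 3308.824ms=15/4b +220.588ms=1/4b
Σ=4b of 4 (68bpm 2/4) — PASS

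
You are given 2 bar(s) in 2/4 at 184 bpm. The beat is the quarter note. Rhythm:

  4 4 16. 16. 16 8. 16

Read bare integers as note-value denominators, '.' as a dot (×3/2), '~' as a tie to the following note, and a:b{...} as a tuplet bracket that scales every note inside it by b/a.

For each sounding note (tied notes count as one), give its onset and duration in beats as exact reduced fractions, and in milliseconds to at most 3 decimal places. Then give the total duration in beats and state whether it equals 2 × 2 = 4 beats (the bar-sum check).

1) 0.0ms=0b +326.087ms=1b
2) 326.087ms=1b +326.087ms=1b
3) 652.174ms=2b +122.283ms=3/8b
4) 774.457ms=19/8b +122.283ms=3/8b
5) 896.739ms=11/4b +81.522ms=1/4b
6) 978.261ms=3b +244.565ms=3/4b
7) 1222.826ms=15/4b +81.522ms=1/4b
Σ=4b of 4 (184bpm 2/4) — PASS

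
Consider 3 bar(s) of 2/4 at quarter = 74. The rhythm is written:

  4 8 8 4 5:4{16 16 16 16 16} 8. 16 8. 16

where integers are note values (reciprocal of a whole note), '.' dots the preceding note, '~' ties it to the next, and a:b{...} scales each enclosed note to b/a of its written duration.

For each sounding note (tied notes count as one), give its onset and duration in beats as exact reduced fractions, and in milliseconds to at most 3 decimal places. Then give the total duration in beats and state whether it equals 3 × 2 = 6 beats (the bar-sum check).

1) 0.0ms=0b +810.811ms=1b
2) 810.811ms=1b +405.405ms=1/2b
3) 1216.216ms=3/2b +405.405ms=1/2b
4) 1621.622ms=2b +810.811ms=1b
5) 2432.432ms=3b +162.162ms=1/5b
6) 2594.595ms=16/5b +162.162ms=1/5b
7) 2756.757ms=17/5b +162.162ms=1/5b
8) 2918.919ms=18/5b +162.162ms=1/5b
9) 3081.081ms=19/5b +162.162ms=1/5b
10) 3243.243ms=4b +608.108ms=3/4b
11) 3851.351ms=19/4b +202.703ms=1/4b
12) 4054.054ms=5b +608.108ms=3/4b
13) 4662.162ms=23/4b +202.703ms=1/4b
Σ=6b of 6 (74bpm 2/4) — PASS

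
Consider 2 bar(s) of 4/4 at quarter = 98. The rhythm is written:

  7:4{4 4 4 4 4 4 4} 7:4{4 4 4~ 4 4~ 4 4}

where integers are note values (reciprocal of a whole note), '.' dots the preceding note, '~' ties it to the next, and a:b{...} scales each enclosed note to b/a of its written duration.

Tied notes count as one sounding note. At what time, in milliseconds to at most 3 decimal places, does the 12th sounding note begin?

1. 0.0ms @ 0 + 349.854ms (4/7)
2. 349.854ms @ 4/7 + 349.854ms (4/7)
3. 699.708ms @ 8/7 + 349.854ms (4/7)
4. 1049.563ms @ 12/7 + 349.854ms (4/7)
5. 1399.417ms @ 16/7 + 349.854ms (4/7)
6. 1749.271ms @ 20/7 + 349.854ms (4/7)
7. 2099.125ms @ 24/7 + 349.854ms (4/7)
8. 2448.98ms @ 4 + 349.854ms (4/7)
9. 2798.834ms @ 32/7 + 349.854ms (4/7)
10. 3148.688ms @ 36/7 + 699.708ms (8/7)
11. 3848.397ms @ 44/7 + 699.708ms (8/7)
12. 4548.105ms @ 52/7 + 349.854ms (4/7)

note 12 onset = 52/7b = 4548.105ms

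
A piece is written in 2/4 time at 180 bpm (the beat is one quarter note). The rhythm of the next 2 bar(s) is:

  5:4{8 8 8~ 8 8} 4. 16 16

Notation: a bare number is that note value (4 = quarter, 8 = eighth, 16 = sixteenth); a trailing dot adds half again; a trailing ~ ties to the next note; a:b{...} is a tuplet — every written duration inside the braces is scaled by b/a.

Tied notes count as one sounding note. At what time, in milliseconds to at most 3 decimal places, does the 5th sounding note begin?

1. 0.0ms @ 0 + 133.333ms (2/5)
2. 133.333ms @ 2/5 + 133.333ms (2/5)
3. 266.667ms @ 4/5 + 266.667ms (4/5)
4. 533.333ms @ 8/5 + 133.333ms (2/5)
5. 666.667ms @ 2 + 500.0ms (3/2)
6. 1166.667ms @ 7/2 + 83.333ms (1/4)
7. 1250.0ms @ 15/4 + 83.333ms (1/4)

note 5 onset = 2b = 666.667ms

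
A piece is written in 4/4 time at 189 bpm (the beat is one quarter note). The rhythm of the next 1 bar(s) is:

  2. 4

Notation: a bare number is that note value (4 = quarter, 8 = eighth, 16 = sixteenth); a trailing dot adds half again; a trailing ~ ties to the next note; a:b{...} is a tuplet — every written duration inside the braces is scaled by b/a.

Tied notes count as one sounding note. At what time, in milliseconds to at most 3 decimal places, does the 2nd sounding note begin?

note 2 onset = 3b = 952.381ms

1. 0.0ms @ 0 + 952.381ms (3)
2. 952.381ms @ 3 + 317.46ms (1)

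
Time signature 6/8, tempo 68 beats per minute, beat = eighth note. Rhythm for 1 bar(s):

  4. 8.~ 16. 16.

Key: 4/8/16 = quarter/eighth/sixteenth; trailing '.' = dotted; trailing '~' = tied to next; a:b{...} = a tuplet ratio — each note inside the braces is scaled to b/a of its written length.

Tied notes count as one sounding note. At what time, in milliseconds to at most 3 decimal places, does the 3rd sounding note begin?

1. 0.0ms @ 0 + 2647.059ms (3)
2. 2647.059ms @ 3 + 1985.294ms (9/4)
3. 4632.353ms @ 21/4 + 661.765ms (3/4)

note 3 onset = 21/4b = 4632.353ms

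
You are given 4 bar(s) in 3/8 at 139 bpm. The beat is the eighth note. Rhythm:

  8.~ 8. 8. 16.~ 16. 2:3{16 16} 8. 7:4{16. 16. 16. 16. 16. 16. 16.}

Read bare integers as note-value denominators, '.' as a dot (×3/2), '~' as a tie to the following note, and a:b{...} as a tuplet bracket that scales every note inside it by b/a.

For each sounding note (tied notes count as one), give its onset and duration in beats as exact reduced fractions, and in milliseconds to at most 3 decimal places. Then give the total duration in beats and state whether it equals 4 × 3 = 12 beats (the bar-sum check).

1) 0.0ms=0b +1294.964ms=3b
2) 1294.964ms=3b +647.482ms=3/2b
3) 1942.446ms=9/2b +647.482ms=3/2b
4) 2589.928ms=6b +323.741ms=3/4b
5) 2913.669ms=27/4b +323.741ms=3/4b
6) 3237.41ms=15/2b +647.482ms=3/2b
7) 3884.892ms=9b +184.995ms=3/7b
8) 4069.887ms=66/7b +184.995ms=3/7b
9) 4254.882ms=69/7b +184.995ms=3/7b
10) 4439.877ms=72/7b +184.995ms=3/7b
11) 4624.872ms=75/7b +184.995ms=3/7b
12) 4809.866ms=78/7b +184.995ms=3/7b
13) 4994.861ms=81/7b +184.995ms=3/7b
Σ=12b of 12 (139bpm 3/8) — PASS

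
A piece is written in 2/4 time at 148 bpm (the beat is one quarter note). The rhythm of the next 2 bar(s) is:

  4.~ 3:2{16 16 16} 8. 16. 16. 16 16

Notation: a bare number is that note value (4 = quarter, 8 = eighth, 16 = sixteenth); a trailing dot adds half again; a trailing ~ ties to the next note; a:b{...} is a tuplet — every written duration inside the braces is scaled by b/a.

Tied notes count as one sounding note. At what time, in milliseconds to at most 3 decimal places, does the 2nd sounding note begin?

note 2 onset = 5/3b = 675.676ms

1. 0.0ms @ 0 + 675.676ms (5/3)
2. 675.676ms @ 5/3 + 67.568ms (1/6)
3. 743.243ms @ 11/6 + 67.568ms (1/6)
4. 810.811ms @ 2 + 304.054ms (3/4)
5. 1114.865ms @ 11/4 + 152.027ms (3/8)
6. 1266.892ms @ 25/8 + 152.027ms (3/8)
7. 1418.919ms @ 7/2 + 101.351ms (1/4)
8. 1520.27ms @ 15/4 + 101.351ms (1/4)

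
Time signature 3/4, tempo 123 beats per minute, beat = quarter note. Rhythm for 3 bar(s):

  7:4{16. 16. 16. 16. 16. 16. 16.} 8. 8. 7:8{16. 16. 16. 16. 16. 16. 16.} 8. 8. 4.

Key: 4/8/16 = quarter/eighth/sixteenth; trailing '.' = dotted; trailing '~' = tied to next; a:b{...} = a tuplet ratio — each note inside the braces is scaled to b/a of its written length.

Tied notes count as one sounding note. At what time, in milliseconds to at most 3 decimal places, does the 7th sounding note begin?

note 7 onset = 9/7b = 627.178ms

1. 0.0ms @ 0 + 104.53ms (3/14)
2. 104.53ms @ 3/14 + 104.53ms (3/14)
3. 209.059ms @ 3/7 + 104.53ms (3/14)
4. 313.589ms @ 9/14 + 104.53ms (3/14)
5. 418.118ms @ 6/7 + 104.53ms (3/14)
6. 522.648ms @ 15/14 + 104.53ms (3/14)
7. 627.178ms @ 9/7 + 104.53ms (3/14)
8. 731.707ms @ 3/2 + 365.854ms (3/4)
9. 1097.561ms @ 9/4 + 365.854ms (3/4)
10. 1463.415ms @ 3 + 209.059ms (3/7)
11. 1672.474ms @ 24/7 + 209.059ms (3/7)
12. 1881.533ms @ 27/7 + 209.059ms (3/7)
13. 2090.592ms @ 30/7 + 209.059ms (3/7)
14. 2299.652ms @ 33/7 + 209.059ms (3/7)
15. 2508.711ms @ 36/7 + 209.059ms (3/7)
16. 2717.77ms @ 39/7 + 209.059ms (3/7)
17. 2926.829ms @ 6 + 365.854ms (3/4)
18. 3292.683ms @ 27/4 + 365.854ms (3/4)
19. 3658.537ms @ 15/2 + 731.707ms (3/2)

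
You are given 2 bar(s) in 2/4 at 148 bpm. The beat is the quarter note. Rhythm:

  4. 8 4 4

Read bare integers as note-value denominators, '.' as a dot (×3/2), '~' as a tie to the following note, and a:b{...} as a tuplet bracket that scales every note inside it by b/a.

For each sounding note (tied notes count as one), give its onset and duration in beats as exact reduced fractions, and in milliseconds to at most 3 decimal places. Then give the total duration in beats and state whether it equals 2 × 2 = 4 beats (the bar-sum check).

1) 0.0ms=0b +608.108ms=3/2b
2) 608.108ms=3/2b +202.703ms=1/2b
3) 810.811ms=2b +405.405ms=1b
4) 1216.216ms=3b +405.405ms=1b
Σ=4b of 4 (148bpm 2/4) — PASS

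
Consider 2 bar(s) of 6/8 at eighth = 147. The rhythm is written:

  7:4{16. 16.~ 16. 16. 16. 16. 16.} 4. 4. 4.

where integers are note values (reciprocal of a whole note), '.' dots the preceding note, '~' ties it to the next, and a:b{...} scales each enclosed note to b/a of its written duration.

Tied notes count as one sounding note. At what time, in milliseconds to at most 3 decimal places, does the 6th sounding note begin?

note 6 onset = 18/7b = 1049.563ms

1. 0.0ms @ 0 + 174.927ms (3/7)
2. 174.927ms @ 3/7 + 349.854ms (6/7)
3. 524.781ms @ 9/7 + 174.927ms (3/7)
4. 699.708ms @ 12/7 + 174.927ms (3/7)
5. 874.636ms @ 15/7 + 174.927ms (3/7)
6. 1049.563ms @ 18/7 + 174.927ms (3/7)
7. 1224.49ms @ 3 + 1224.49ms (3)
8. 2448.98ms @ 6 + 1224.49ms (3)
9. 3673.469ms @ 9 + 1224.49ms (3)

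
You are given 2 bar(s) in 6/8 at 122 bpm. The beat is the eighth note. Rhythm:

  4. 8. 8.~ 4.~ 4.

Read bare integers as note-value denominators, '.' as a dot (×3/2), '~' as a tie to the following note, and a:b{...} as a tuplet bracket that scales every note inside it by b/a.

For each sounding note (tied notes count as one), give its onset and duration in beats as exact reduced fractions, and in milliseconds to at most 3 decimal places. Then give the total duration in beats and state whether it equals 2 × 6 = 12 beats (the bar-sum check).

1) 0.0ms=0b +1475.41ms=3b
2) 1475.41ms=3b +737.705ms=3/2b
3) 2213.115ms=9/2b +3688.525ms=15/2b
Σ=12b of 12 (122bpm 6/8) — PASS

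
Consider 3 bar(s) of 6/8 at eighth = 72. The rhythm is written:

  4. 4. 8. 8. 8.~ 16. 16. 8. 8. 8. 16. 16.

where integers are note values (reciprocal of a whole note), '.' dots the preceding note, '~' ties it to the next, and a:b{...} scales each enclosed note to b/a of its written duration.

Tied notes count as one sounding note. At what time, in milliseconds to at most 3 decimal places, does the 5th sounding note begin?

1. 0.0ms @ 0 + 2500.0ms (3)
2. 2500.0ms @ 3 + 2500.0ms (3)
3. 5000.0ms @ 6 + 1250.0ms (3/2)
4. 6250.0ms @ 15/2 + 1250.0ms (3/2)
5. 7500.0ms @ 9 + 1875.0ms (9/4)
6. 9375.0ms @ 45/4 + 625.0ms (3/4)
7. 10000.0ms @ 12 + 1250.0ms (3/2)
8. 11250.0ms @ 27/2 + 1250.0ms (3/2)
9. 12500.0ms @ 15 + 1250.0ms (3/2)
10. 13750.0ms @ 33/2 + 625.0ms (3/4)
11. 14375.0ms @ 69/4 + 625.0ms (3/4)

note 5 onset = 9b = 7500.0ms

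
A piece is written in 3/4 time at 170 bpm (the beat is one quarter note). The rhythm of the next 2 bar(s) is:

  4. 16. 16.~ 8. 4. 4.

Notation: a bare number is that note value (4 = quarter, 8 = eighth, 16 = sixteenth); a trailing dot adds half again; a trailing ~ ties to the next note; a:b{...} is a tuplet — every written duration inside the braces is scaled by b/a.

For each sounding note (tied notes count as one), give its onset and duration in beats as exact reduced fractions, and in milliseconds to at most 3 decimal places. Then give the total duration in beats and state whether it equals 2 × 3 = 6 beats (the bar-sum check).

1) 0.0ms=0b +529.412ms=3/2b
2) 529.412ms=3/2b +132.353ms=3/8b
3) 661.765ms=15/8b +397.059ms=9/8b
4) 1058.824ms=3b +529.412ms=3/2b
5) 1588.235ms=9/2b +529.412ms=3/2b
Σ=6b of 6 (170bpm 3/4) — PASS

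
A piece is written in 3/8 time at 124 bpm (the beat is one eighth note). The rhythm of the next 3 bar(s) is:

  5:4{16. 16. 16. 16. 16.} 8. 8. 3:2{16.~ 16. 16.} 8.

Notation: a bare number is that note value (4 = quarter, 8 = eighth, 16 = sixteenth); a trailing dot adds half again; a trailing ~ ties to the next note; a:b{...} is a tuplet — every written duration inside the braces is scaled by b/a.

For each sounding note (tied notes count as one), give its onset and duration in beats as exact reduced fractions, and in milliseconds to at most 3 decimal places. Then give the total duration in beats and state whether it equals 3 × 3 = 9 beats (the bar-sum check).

1) 0.0ms=0b +290.323ms=3/5b
2) 290.323ms=3/5b +290.323ms=3/5b
3) 580.645ms=6/5b +290.323ms=3/5b
4) 870.968ms=9/5b +290.323ms=3/5b
5) 1161.29ms=12/5b +290.323ms=3/5b
6) 1451.613ms=3b +725.806ms=3/2b
7) 2177.419ms=9/2b +725.806ms=3/2b
8) 2903.226ms=6b +483.871ms=1b
9) 3387.097ms=7b +241.935ms=1/2b
10) 3629.032ms=15/2b +725.806ms=3/2b
Σ=9b of 9 (124bpm 3/8) — PASS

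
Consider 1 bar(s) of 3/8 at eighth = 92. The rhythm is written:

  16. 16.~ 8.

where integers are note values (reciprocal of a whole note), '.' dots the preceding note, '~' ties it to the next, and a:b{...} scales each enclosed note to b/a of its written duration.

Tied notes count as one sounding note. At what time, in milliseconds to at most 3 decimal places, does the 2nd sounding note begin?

1. 0.0ms @ 0 + 489.13ms (3/4)
2. 489.13ms @ 3/4 + 1467.391ms (9/4)

note 2 onset = 3/4b = 489.13ms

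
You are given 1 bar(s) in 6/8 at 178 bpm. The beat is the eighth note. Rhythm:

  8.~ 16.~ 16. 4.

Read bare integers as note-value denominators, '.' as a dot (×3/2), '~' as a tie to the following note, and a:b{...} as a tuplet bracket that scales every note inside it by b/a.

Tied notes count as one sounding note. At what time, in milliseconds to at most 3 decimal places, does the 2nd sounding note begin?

1. 0.0ms @ 0 + 1011.236ms (3)
2. 1011.236ms @ 3 + 1011.236ms (3)

note 2 onset = 3b = 1011.236ms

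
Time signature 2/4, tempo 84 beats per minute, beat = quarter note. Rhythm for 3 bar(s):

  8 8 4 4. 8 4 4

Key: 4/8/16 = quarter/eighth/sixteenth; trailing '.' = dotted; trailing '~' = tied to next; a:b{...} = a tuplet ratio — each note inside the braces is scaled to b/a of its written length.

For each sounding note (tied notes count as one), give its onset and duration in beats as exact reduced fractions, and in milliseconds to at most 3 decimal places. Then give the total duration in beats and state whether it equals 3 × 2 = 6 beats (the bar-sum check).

1) 0.0ms=0b +357.143ms=1/2b
2) 357.143ms=1/2b +357.143ms=1/2b
3) 714.286ms=1b +714.286ms=1b
4) 1428.571ms=2b +1071.429ms=3/2b
5) 2500.0ms=7/2b +357.143ms=1/2b
6) 2857.143ms=4b +714.286ms=1b
7) 3571.429ms=5b +714.286ms=1b
Σ=6b of 6 (84bpm 2/4) — PASS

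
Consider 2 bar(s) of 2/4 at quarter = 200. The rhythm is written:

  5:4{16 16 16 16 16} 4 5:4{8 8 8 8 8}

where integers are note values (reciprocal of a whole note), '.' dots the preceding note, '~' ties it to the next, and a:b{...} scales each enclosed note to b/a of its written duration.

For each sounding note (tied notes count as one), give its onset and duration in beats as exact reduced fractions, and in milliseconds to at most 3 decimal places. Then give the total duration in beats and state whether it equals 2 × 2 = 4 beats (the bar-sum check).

1) 0.0ms=0b +60.0ms=1/5b
2) 60.0ms=1/5b +60.0ms=1/5b
3) 120.0ms=2/5b +60.0ms=1/5b
4) 180.0ms=3/5b +60.0ms=1/5b
5) 240.0ms=4/5b +60.0ms=1/5b
6) 300.0ms=1b +300.0ms=1b
7) 600.0ms=2b +120.0ms=2/5b
8) 720.0ms=12/5b +120.0ms=2/5b
9) 840.0ms=14/5b +120.0ms=2/5b
10) 960.0ms=16/5b +120.0ms=2/5b
11) 1080.0ms=18/5b +120.0ms=2/5b
Σ=4b of 4 (200bpm 2/4) — PASS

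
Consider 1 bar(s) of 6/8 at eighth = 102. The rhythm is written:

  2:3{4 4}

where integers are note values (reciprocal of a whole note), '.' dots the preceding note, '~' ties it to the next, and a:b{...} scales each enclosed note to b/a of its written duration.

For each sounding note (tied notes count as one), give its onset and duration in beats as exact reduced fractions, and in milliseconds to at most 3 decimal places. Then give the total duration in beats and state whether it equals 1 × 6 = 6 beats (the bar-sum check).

1) 0.0ms=0b +1764.706ms=3b
2) 1764.706ms=3b +1764.706ms=3b
Σ=6b of 6 (102bpm 6/8) — PASS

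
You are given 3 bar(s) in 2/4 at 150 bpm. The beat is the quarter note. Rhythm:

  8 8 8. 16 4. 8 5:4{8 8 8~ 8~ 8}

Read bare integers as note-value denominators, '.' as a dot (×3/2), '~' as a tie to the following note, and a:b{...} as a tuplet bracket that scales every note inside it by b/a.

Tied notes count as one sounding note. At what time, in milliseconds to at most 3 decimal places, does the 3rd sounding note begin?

note 3 onset = 1b = 400.0ms

1. 0.0ms @ 0 + 200.0ms (1/2)
2. 200.0ms @ 1/2 + 200.0ms (1/2)
3. 400.0ms @ 1 + 300.0ms (3/4)
4. 700.0ms @ 7/4 + 100.0ms (1/4)
5. 800.0ms @ 2 + 600.0ms (3/2)
6. 1400.0ms @ 7/2 + 200.0ms (1/2)
7. 1600.0ms @ 4 + 160.0ms (2/5)
8. 1760.0ms @ 22/5 + 160.0ms (2/5)
9. 1920.0ms @ 24/5 + 480.0ms (6/5)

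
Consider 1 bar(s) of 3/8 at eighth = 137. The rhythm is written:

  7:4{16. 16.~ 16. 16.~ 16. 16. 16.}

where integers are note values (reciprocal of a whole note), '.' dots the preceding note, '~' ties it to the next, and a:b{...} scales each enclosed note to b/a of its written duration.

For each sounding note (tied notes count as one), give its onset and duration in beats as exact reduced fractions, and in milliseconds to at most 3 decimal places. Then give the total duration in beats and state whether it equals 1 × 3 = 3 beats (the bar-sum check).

1) 0.0ms=0b +187.696ms=3/7b
2) 187.696ms=3/7b +375.391ms=6/7b
3) 563.087ms=9/7b +375.391ms=6/7b
4) 938.478ms=15/7b +187.696ms=3/7b
5) 1126.173ms=18/7b +187.696ms=3/7b
Σ=3b of 3 (137bpm 3/8) — PASS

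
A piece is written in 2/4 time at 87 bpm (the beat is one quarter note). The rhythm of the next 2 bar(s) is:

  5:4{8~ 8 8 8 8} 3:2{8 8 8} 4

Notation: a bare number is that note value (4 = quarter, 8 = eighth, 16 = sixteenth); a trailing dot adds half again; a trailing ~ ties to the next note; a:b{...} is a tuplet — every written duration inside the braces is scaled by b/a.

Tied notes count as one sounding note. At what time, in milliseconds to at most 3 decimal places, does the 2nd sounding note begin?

note 2 onset = 4/5b = 551.724ms

1. 0.0ms @ 0 + 551.724ms (4/5)
2. 551.724ms @ 4/5 + 275.862ms (2/5)
3. 827.586ms @ 6/5 + 275.862ms (2/5)
4. 1103.448ms @ 8/5 + 275.862ms (2/5)
5. 1379.31ms @ 2 + 229.885ms (1/3)
6. 1609.195ms @ 7/3 + 229.885ms (1/3)
7. 1839.08ms @ 8/3 + 229.885ms (1/3)
8. 2068.966ms @ 3 + 689.655ms (1)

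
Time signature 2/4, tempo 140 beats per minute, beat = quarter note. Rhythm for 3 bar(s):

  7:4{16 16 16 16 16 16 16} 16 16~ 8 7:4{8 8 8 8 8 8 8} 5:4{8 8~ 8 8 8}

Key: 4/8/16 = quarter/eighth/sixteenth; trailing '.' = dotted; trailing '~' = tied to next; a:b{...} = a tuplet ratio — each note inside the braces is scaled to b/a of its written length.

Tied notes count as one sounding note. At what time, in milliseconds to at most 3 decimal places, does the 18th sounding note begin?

1. 0.0ms @ 0 + 61.224ms (1/7)
2. 61.224ms @ 1/7 + 61.224ms (1/7)
3. 122.449ms @ 2/7 + 61.224ms (1/7)
4. 183.673ms @ 3/7 + 61.224ms (1/7)
5. 244.898ms @ 4/7 + 61.224ms (1/7)
6. 306.122ms @ 5/7 + 61.224ms (1/7)
7. 367.347ms @ 6/7 + 61.224ms (1/7)
8. 428.571ms @ 1 + 107.143ms (1/4)
9. 535.714ms @ 5/4 + 321.429ms (3/4)
10. 857.143ms @ 2 + 122.449ms (2/7)
11. 979.592ms @ 16/7 + 122.449ms (2/7)
12. 1102.041ms @ 18/7 + 122.449ms (2/7)
13. 1224.49ms @ 20/7 + 122.449ms (2/7)
14. 1346.939ms @ 22/7 + 122.449ms (2/7)
15. 1469.388ms @ 24/7 + 122.449ms (2/7)
16. 1591.837ms @ 26/7 + 122.449ms (2/7)
17. 1714.286ms @ 4 + 171.429ms (2/5)
18. 1885.714ms @ 22/5 + 342.857ms (4/5)
19. 2228.571ms @ 26/5 + 171.429ms (2/5)
20. 2400.0ms @ 28/5 + 171.429ms (2/5)

note 18 onset = 22/5b = 1885.714ms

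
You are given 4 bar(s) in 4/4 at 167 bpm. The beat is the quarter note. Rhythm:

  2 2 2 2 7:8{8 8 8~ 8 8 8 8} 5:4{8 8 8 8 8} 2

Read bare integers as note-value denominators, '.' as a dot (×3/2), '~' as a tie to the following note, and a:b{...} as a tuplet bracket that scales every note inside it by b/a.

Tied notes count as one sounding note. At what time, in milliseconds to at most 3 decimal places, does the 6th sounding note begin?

note 6 onset = 60/7b = 3079.555ms

1. 0.0ms @ 0 + 718.563ms (2)
2. 718.563ms @ 2 + 718.563ms (2)
3. 1437.126ms @ 4 + 718.563ms (2)
4. 2155.689ms @ 6 + 718.563ms (2)
5. 2874.251ms @ 8 + 205.304ms (4/7)
6. 3079.555ms @ 60/7 + 205.304ms (4/7)
7. 3284.859ms @ 64/7 + 410.607ms (8/7)
8. 3695.466ms @ 72/7 + 205.304ms (4/7)
9. 3900.77ms @ 76/7 + 205.304ms (4/7)
10. 4106.074ms @ 80/7 + 205.304ms (4/7)
11. 4311.377ms @ 12 + 143.713ms (2/5)
12. 4455.09ms @ 62/5 + 143.713ms (2/5)
13. 4598.802ms @ 64/5 + 143.713ms (2/5)
14. 4742.515ms @ 66/5 + 143.713ms (2/5)
15. 4886.228ms @ 68/5 + 143.713ms (2/5)
16. 5029.94ms @ 14 + 718.563ms (2)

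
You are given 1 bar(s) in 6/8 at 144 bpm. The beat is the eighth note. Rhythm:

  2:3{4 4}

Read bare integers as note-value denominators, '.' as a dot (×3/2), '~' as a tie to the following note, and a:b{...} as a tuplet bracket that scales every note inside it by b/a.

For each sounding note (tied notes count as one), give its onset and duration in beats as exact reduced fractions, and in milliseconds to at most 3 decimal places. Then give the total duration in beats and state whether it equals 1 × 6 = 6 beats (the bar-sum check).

1) 0.0ms=0b +1250.0ms=3b
2) 1250.0ms=3b +1250.0ms=3b
Σ=6b of 6 (144bpm 6/8) — PASS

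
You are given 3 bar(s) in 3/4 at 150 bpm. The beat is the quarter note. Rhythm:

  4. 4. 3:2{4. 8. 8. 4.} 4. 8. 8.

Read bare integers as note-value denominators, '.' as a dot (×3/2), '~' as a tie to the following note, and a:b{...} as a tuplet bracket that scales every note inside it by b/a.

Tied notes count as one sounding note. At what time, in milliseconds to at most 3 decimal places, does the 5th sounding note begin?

1. 0.0ms @ 0 + 600.0ms (3/2)
2. 600.0ms @ 3/2 + 600.0ms (3/2)
3. 1200.0ms @ 3 + 400.0ms (1)
4. 1600.0ms @ 4 + 200.0ms (1/2)
5. 1800.0ms @ 9/2 + 200.0ms (1/2)
6. 2000.0ms @ 5 + 400.0ms (1)
7. 2400.0ms @ 6 + 600.0ms (3/2)
8. 3000.0ms @ 15/2 + 300.0ms (3/4)
9. 3300.0ms @ 33/4 + 300.0ms (3/4)

note 5 onset = 9/2b = 1800.0ms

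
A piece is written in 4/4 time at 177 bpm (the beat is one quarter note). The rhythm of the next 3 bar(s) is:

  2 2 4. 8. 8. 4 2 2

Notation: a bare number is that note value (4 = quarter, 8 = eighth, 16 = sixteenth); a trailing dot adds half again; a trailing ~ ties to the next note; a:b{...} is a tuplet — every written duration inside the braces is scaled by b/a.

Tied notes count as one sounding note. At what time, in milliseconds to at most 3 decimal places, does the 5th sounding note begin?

note 5 onset = 25/4b = 2118.644ms

1. 0.0ms @ 0 + 677.966ms (2)
2. 677.966ms @ 2 + 677.966ms (2)
3. 1355.932ms @ 4 + 508.475ms (3/2)
4. 1864.407ms @ 11/2 + 254.237ms (3/4)
5. 2118.644ms @ 25/4 + 254.237ms (3/4)
6. 2372.881ms @ 7 + 338.983ms (1)
7. 2711.864ms @ 8 + 677.966ms (2)
8. 3389.831ms @ 10 + 677.966ms (2)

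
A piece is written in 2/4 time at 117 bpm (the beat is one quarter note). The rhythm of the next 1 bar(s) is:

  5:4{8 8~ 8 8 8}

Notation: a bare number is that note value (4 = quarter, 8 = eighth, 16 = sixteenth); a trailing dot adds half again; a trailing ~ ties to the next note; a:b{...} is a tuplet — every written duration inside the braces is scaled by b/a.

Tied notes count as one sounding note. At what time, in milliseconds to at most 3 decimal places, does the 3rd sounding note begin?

1. 0.0ms @ 0 + 205.128ms (2/5)
2. 205.128ms @ 2/5 + 410.256ms (4/5)
3. 615.385ms @ 6/5 + 205.128ms (2/5)
4. 820.513ms @ 8/5 + 205.128ms (2/5)

note 3 onset = 6/5b = 615.385ms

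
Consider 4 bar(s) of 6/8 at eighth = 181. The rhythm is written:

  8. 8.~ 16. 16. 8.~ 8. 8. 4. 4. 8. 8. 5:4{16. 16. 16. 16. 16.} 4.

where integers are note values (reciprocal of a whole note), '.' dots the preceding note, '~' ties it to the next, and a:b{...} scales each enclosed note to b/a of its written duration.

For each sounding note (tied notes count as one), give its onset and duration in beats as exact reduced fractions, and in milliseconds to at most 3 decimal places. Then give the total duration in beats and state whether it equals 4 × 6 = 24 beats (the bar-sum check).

1) 0.0ms=0b +497.238ms=3/2b
2) 497.238ms=3/2b +745.856ms=9/4b
3) 1243.094ms=15/4b +248.619ms=3/4b
4) 1491.713ms=9/2b +994.475ms=3b
5) 2486.188ms=15/2b +497.238ms=3/2b
6) 2983.425ms=9b +994.475ms=3b
7) 3977.901ms=12b +994.475ms=3b
8) 4972.376ms=15b +497.238ms=3/2b
9) 5469.613ms=33/2b +497.238ms=3/2b
10) 5966.851ms=18b +198.895ms=3/5b
11) 6165.746ms=93/5b +198.895ms=3/5b
12) 6364.641ms=96/5b +198.895ms=3/5b
13) 6563.536ms=99/5b +198.895ms=3/5b
14) 6762.431ms=102/5b +198.895ms=3/5b
15) 6961.326ms=21b +994.475ms=3b
Σ=24b of 24 (181bpm 6/8) — PASS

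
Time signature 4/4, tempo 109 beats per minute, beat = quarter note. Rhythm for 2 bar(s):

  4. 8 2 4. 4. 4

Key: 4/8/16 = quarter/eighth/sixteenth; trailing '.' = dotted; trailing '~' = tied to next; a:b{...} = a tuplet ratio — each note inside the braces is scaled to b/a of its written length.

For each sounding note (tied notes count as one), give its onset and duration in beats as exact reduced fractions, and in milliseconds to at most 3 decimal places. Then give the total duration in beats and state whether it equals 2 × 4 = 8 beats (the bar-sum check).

1) 0.0ms=0b +825.688ms=3/2b
2) 825.688ms=3/2b +275.229ms=1/2b
3) 1100.917ms=2b +1100.917ms=2b
4) 2201.835ms=4b +825.688ms=3/2b
5) 3027.523ms=11/2b +825.688ms=3/2b
6) 3853.211ms=7b +550.459ms=1b
Σ=8b of 8 (109bpm 4/4) — PASS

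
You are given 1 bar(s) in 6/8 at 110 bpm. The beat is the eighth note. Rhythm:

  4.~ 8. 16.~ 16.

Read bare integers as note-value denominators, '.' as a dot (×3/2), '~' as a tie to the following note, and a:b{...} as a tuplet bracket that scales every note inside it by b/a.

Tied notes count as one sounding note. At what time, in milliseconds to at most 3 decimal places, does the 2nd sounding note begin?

1. 0.0ms @ 0 + 2454.545ms (9/2)
2. 2454.545ms @ 9/2 + 818.182ms (3/2)

note 2 onset = 9/2b = 2454.545ms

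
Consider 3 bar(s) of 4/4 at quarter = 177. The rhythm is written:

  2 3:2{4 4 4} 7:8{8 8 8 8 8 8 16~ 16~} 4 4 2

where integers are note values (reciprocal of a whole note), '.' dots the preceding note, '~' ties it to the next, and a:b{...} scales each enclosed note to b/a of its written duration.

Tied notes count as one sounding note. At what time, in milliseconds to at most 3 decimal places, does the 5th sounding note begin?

1. 0.0ms @ 0 + 677.966ms (2)
2. 677.966ms @ 2 + 225.989ms (2/3)
3. 903.955ms @ 8/3 + 225.989ms (2/3)
4. 1129.944ms @ 10/3 + 225.989ms (2/3)
5. 1355.932ms @ 4 + 193.705ms (4/7)
6. 1549.637ms @ 32/7 + 193.705ms (4/7)
7. 1743.341ms @ 36/7 + 193.705ms (4/7)
8. 1937.046ms @ 40/7 + 193.705ms (4/7)
9. 2130.751ms @ 44/7 + 193.705ms (4/7)
10. 2324.455ms @ 48/7 + 193.705ms (4/7)
11. 2518.16ms @ 52/7 + 532.688ms (11/7)
12. 3050.847ms @ 9 + 338.983ms (1)
13. 3389.831ms @ 10 + 677.966ms (2)

note 5 onset = 4b = 1355.932ms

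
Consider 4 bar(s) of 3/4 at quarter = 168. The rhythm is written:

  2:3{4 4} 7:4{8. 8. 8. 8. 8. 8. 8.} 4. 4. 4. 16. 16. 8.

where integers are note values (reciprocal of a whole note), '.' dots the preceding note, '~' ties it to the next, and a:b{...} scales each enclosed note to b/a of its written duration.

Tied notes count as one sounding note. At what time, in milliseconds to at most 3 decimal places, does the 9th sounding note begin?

1. 0.0ms @ 0 + 535.714ms (3/2)
2. 535.714ms @ 3/2 + 535.714ms (3/2)
3. 1071.429ms @ 3 + 153.061ms (3/7)
4. 1224.49ms @ 24/7 + 153.061ms (3/7)
5. 1377.551ms @ 27/7 + 153.061ms (3/7)
6. 1530.612ms @ 30/7 + 153.061ms (3/7)
7. 1683.673ms @ 33/7 + 153.061ms (3/7)
8. 1836.735ms @ 36/7 + 153.061ms (3/7)
9. 1989.796ms @ 39/7 + 153.061ms (3/7)
10. 2142.857ms @ 6 + 535.714ms (3/2)
11. 2678.571ms @ 15/2 + 535.714ms (3/2)
12. 3214.286ms @ 9 + 535.714ms (3/2)
13. 3750.0ms @ 21/2 + 133.929ms (3/8)
14. 3883.929ms @ 87/8 + 133.929ms (3/8)
15. 4017.857ms @ 45/4 + 267.857ms (3/4)

note 9 onset = 39/7b = 1989.796ms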